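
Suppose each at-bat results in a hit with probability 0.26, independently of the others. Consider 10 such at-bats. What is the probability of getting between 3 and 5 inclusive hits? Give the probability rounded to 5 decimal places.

0.48031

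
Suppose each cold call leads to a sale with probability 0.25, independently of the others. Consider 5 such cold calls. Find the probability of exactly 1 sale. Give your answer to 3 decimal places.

0.396

X ~ Binomial(n=5, p=0.25).
P(X=1) = C(5,1) · p^1 · (1−p)^4
= 5 · 0.25 · 0.31641 = 0.39551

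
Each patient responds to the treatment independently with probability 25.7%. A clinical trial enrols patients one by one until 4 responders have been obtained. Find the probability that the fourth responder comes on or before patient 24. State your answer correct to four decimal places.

Finishing within 24 patients ⇔ at least 4 successes in the first 24. With X ~ Binomial(24, 0.257), P(Y ≤ 24) = 1 − P(X ≤ 3).
  k=0: C(24,0)·0.257^0·0.743^24 = 0.000801
  k=1: C(24,1)·0.257^1·0.743^23 = 0.006651
  k=2: C(24,2)·0.257^2·0.743^22 = 0.026456
  k=3: C(24,3)·0.257^3·0.743^21 = 0.067108
1 − 0.101017 = 0.898983

0.8990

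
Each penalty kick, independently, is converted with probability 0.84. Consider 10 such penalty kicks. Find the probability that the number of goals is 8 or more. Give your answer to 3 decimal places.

X ~ Binomial(10, 0.84); P(X ≥ 8) = Σ C(10,k) p^k (1−p)^(10−k) over k:
  k=8: C(10,8)·0.84^8·0.16^2 = 0.28555
  k=9: C(10,9)·0.84^9·0.16^1 = 0.33315
  k=10: C(10,10)·0.84^10·0.16^0 = 0.17490
Total = 0.79360

0.794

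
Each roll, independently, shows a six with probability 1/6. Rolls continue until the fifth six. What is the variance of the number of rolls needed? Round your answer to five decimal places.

150.00000

Y = total rolls until the fifth success; negative binomial with r=5, p=0.166667.
Var(Y) = r(1−p)/p² = 5·0.833333 / 0.166667² = 150.0000000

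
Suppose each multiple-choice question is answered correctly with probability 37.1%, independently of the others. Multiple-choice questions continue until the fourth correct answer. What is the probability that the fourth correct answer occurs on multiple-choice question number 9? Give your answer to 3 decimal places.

0.104

Y = trial on which the fourth success occurs; negative binomial, r=4, p=0.371.
P(Y=9) = C(8,3) · p^4 · (1−p)^5
= 56 · 0.018945 · 0.098459 = 0.10446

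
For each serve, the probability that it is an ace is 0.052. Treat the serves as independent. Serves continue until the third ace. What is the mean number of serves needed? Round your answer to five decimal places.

Y = total serves until the third success; negative binomial with r=3, p=0.052.
E[Y] = r / p = 3 / 0.052 = 57.6923077

57.69231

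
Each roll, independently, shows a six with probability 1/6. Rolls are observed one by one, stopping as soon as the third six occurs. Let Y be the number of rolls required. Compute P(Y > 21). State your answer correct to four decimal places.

Needing more than 21 rolls ⇔ fewer than 3 successes in the first 21. With X ~ Binomial(21, 0.166667), P(Y > 21) = P(X ≤ 2).
  k=0: C(21,0)·0.166667^0·0.833333^21 = 0.021737
  k=1: C(21,1)·0.166667^1·0.833333^20 = 0.091294
  k=2: C(21,2)·0.166667^2·0.833333^19 = 0.182588
P(X ≤ 2) = 0.295619

0.2956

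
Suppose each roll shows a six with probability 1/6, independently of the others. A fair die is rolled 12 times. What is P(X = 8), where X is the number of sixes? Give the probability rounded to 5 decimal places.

X ~ Binomial(n=12, p=0.166667).
P(X=8) = C(12,8) · p^8 · (1−p)^4
= 495 · 5.9537e-07 · 0.48225 = 0.0001421

0.00014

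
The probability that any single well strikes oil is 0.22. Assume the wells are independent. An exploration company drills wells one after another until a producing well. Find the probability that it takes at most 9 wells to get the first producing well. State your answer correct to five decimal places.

0.89313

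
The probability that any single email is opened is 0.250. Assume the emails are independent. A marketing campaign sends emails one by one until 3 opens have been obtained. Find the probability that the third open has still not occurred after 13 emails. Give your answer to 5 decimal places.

Needing more than 13 emails ⇔ fewer than 3 successes in the first 13. With X ~ Binomial(13, 0.25), P(Y > 13) = P(X ≤ 2).
  k=0: C(13,0)·0.25^0·0.75^13 = 0.0237573
  k=1: C(13,1)·0.25^1·0.75^12 = 0.1029481
  k=2: C(13,2)·0.25^2·0.75^11 = 0.2058963
P(X ≤ 2) = 0.3326017

0.33260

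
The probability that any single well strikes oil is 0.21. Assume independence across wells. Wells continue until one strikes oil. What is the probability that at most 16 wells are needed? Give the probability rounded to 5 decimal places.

0.97698

Y = number of wells to the first success; geometric, p = 0.21.
P(Y ≤ 16) = 1 − (1−p)^16 = 1 − 0.0230162 = 0.9769838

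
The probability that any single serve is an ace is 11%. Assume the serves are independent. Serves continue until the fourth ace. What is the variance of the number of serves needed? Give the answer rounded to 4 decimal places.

294.2149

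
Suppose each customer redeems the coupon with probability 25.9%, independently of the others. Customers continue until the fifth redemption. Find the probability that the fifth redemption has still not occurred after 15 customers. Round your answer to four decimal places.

Needing more than 15 customers ⇔ fewer than 5 successes in the first 15. With X ~ Binomial(15, 0.259), P(Y > 15) = P(X ≤ 4).
  k=0: C(15,0)·0.259^0·0.741^15 = 0.011150
  k=1: C(15,1)·0.259^1·0.741^14 = 0.058458
  k=2: C(15,2)·0.259^2·0.741^13 = 0.143029
  k=3: C(15,3)·0.259^3·0.741^12 = 0.216635
  k=4: C(15,4)·0.259^4·0.741^11 = 0.227160
P(X ≤ 4) = 0.656433

0.6564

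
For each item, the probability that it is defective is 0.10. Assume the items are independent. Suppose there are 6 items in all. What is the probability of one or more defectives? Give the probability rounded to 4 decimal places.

P(at least one) = 1 − P(none) = 1 − (1 − 0.10)^6
= 1 − 0.531441 = 0.468559

0.4686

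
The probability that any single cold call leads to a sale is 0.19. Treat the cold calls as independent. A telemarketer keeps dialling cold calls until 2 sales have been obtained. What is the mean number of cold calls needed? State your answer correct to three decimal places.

10.526

Y = total cold calls until the second success; negative binomial with r=2, p=0.19.
E[Y] = r / p = 2 / 0.19 = 10.52632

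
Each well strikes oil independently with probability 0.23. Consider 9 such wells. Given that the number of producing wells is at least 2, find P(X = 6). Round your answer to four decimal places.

0.0087

X ~ Binomial(9, 0.23). Want P(X=6 | X≥2) = P(X=6) / P(X≥2).
P(X=6) = C(9,6)·0.23^6·0.77^3 = 0.005677
P(X≥2) = 1 − 0.095152 − 0.255797 = 0.649051
Ratio = 0.005677 / 0.649051 = 0.008747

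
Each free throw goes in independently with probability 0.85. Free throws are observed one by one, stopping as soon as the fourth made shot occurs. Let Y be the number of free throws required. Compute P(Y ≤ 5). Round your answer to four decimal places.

Finishing within 5 free throws ⇔ at least 4 successes in the first 5. With X ~ Binomial(5, 0.85), P(Y ≤ 5) = 1 − P(X ≤ 3).
  k=0: C(5,0)·0.85^0·0.15^5 = 0.000076
  k=1: C(5,1)·0.85^1·0.15^4 = 0.002152
  k=2: C(5,2)·0.85^2·0.15^3 = 0.024384
  k=3: C(5,3)·0.85^3·0.15^2 = 0.138178
1 − 0.164790 = 0.835210

0.8352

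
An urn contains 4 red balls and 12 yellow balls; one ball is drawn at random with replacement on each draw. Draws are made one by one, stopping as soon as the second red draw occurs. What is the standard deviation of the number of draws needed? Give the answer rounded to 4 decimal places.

4.8990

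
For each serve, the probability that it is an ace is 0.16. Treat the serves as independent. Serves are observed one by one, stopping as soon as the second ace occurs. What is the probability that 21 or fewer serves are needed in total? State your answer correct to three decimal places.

0.872

Finishing within 21 serves ⇔ at least 2 successes in the first 21. With X ~ Binomial(21, 0.16), P(Y ≤ 21) = 1 − P(X ≤ 1).
  k=0: C(21,0)·0.16^0·0.84^21 = 0.02570
  k=1: C(21,1)·0.16^1·0.84^20 = 0.10278
1 − 0.12848 = 0.87152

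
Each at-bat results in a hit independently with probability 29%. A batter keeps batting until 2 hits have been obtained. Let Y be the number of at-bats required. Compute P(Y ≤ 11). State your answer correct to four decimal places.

0.8730

Finishing within 11 at-bats ⇔ at least 2 successes in the first 11. With X ~ Binomial(11, 0.29), P(Y ≤ 11) = 1 − P(X ≤ 1).
  k=0: C(11,0)·0.29^0·0.71^11 = 0.023112
  k=1: C(11,1)·0.29^1·0.71^10 = 0.103842
1 − 0.126954 = 0.873046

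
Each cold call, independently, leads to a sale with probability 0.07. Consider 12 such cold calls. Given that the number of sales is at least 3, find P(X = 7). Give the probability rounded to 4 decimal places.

X ~ Binomial(12, 0.07). Want P(X=7 | X≥3) = P(X=7) / P(X≥3).
P(X=7) = C(12,7)·0.07^7·0.93^5 = 0.000005
P(X≥3) = 1 − 0.418596 − 0.378087 − 0.156520 = 0.046797
Ratio = 0.000005 / 0.046797 = 0.000097

0.0001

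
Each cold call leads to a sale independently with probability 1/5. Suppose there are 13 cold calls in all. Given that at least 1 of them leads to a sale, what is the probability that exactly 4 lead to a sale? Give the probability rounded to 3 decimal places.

0.162

X ~ Binomial(13, 0.20). Want P(X=4 | X≥1) = P(X=4) / P(X≥1).
P(X=4) = C(13,4)·0.20^4·0.80^9 = 0.15355
P(X≥1) = 1 − 0.05498 = 0.94502
Ratio = 0.15355 / 0.94502 = 0.16248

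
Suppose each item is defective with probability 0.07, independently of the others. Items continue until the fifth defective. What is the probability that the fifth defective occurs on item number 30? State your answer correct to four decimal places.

Y = trial on which the fifth success occurs; negative binomial, r=5, p=0.07.
P(Y=30) = C(29,4) · p^5 · (1−p)^25
= 23751 · 1.6807e-06 · 0.16296 = 0.006505

0.0065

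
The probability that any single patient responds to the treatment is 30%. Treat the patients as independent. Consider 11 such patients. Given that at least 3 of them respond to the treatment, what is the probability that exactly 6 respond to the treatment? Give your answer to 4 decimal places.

X ~ Binomial(11, 0.30). Want P(X=6 | X≥3) = P(X=6) / P(X≥3).
P(X=6) = C(11,6)·0.30^6·0.70^5 = 0.056606
P(X≥3) = 1 − 0.019773 − 0.093217 − 0.199750 = 0.687260
Ratio = 0.056606 / 0.687260 = 0.082364

0.0824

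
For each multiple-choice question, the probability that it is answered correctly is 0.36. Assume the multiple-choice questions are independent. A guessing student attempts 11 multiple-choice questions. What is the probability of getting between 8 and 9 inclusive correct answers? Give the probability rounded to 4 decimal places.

X ~ Binomial(11, 0.36); P(8 ≤ X ≤ 9) = Σ C(11,k) p^k (1−p)^(11−k) over k:
  k=8: C(11,8)·0.36^8·0.64^3 = 0.012202
  k=9: C(11,9)·0.36^9·0.64^2 = 0.002288
Total = 0.014490

0.0145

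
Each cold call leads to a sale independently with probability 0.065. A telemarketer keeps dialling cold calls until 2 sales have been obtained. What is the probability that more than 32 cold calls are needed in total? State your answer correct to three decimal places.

Needing more than 32 cold calls ⇔ fewer than 2 successes in the first 32. With X ~ Binomial(32, 0.065), P(Y > 32) = P(X ≤ 1).
  k=0: C(32,0)·0.065^0·0.935^32 = 0.11640
  k=1: C(32,1)·0.065^1·0.935^31 = 0.25895
P(X ≤ 1) = 0.37536

0.375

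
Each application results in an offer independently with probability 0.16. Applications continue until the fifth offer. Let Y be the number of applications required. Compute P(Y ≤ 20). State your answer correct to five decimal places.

0.20591

Finishing within 20 applications ⇔ at least 5 successes in the first 20. With X ~ Binomial(20, 0.16), P(Y ≤ 20) = 1 − P(X ≤ 4).
  k=0: C(20,0)·0.16^0·0.84^20 = 0.0305904
  k=1: C(20,1)·0.16^1·0.84^19 = 0.1165350
  k=2: C(20,2)·0.16^2·0.84^18 = 0.2108729
  k=3: C(20,3)·0.16^3·0.84^17 = 0.2409976
  k=4: C(20,4)·0.16^4·0.84^16 = 0.1950933
1 − 0.7940892 = 0.2059108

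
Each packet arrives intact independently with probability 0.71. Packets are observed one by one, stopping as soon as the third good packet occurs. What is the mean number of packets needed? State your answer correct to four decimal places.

4.2254

Y = total packets until the third success; negative binomial with r=3, p=0.71.
E[Y] = r / p = 3 / 0.71 = 4.225352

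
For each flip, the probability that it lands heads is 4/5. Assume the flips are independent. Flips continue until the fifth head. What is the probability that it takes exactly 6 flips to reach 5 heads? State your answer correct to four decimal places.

Y = trial on which the fifth success occurs; negative binomial, r=5, p=0.80.
P(Y=6) = C(5,4) · p^5 · (1−p)^1
= 5 · 0.32768 · 0.2 = 0.327680

0.3277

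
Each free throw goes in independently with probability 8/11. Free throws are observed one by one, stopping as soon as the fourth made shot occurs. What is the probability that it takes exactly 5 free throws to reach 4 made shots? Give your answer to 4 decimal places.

Y = trial on which the fourth success occurs; negative binomial, r=4, p=0.727273.
P(Y=5) = C(4,3) · p^4 · (1−p)^1
= 4 · 0.27976 · 0.27273 = 0.305195

0.3052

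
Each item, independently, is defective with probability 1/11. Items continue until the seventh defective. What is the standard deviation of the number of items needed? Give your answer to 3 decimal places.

27.749

Y = total items until the seventh success; negative binomial with r=7, p=0.090909.
SD(Y) = √[r(1−p)/p²] = √(770.00000) = 27.74887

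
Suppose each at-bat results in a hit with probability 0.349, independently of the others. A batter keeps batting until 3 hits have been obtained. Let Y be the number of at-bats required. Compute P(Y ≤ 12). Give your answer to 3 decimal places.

Finishing within 12 at-bats ⇔ at least 3 successes in the first 12. With X ~ Binomial(12, 0.349), P(Y ≤ 12) = 1 − P(X ≤ 2).
  k=0: C(12,0)·0.349^0·0.651^12 = 0.00579
  k=1: C(12,1)·0.349^1·0.651^11 = 0.03727
  k=2: C(12,2)·0.349^2·0.651^10 = 0.10990
1 − 0.15297 = 0.84703

0.847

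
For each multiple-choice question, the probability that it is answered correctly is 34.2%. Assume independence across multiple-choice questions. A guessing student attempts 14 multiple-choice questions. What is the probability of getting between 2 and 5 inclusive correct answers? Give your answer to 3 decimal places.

0.641

X ~ Binomial(14, 0.342); P(2 ≤ X ≤ 5) = Σ C(14,k) p^k (1−p)^(14−k) over k:
  k=2: C(14,2)·0.342^2·0.658^12 = 0.07011
  k=3: C(14,3)·0.342^3·0.658^11 = 0.14577
  k=4: C(14,4)·0.342^4·0.658^10 = 0.20835
  k=5: C(14,5)·0.342^5·0.658^9 = 0.21658
Total = 0.64082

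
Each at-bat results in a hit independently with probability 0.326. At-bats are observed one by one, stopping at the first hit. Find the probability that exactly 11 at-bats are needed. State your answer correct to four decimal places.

0.0063

Geometric (trials to first success), p = 0.326.
P(Y = 11) = (1−p)^10 · p = 0.019346 · 0.326 = 0.006307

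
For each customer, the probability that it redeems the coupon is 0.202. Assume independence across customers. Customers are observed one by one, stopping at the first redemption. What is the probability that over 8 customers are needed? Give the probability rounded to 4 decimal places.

Y = number of customers to the first success; geometric, p = 0.202.
P(Y > 8) = P(first 8 all fail) = (1−p)^8 = 0.164446

0.1644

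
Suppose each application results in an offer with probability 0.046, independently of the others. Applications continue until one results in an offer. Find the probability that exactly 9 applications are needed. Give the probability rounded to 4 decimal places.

0.0316

Geometric (trials to first success), p = 0.046.
P(Y = 9) = (1−p)^8 · p = 0.6861 · 0.046 = 0.031561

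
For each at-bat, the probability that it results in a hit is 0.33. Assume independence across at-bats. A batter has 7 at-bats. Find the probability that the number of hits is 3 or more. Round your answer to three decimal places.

0.422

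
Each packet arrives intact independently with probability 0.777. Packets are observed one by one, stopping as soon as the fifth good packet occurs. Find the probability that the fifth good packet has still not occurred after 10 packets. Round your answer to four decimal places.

Needing more than 10 packets ⇔ fewer than 5 successes in the first 10. With X ~ Binomial(10, 0.777), P(Y > 10) = P(X ≤ 4).
  k=0: C(10,0)·0.777^0·0.223^10 = 0.000000
  k=1: C(10,1)·0.777^1·0.223^9 = 0.000011
  k=2: C(10,2)·0.777^2·0.223^8 = 0.000166
  k=3: C(10,3)·0.777^3·0.223^7 = 0.001544
  k=4: C(10,4)·0.777^4·0.223^6 = 0.009413
P(X ≤ 4) = 0.011134

0.0111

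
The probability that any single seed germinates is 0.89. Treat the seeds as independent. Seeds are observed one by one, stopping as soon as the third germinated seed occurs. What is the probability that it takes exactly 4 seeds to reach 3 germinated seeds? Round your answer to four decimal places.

0.2326

Y = trial on which the third success occurs; negative binomial, r=3, p=0.89.
P(Y=4) = C(3,2) · p^3 · (1−p)^1
= 3 · 0.70497 · 0.11 = 0.232640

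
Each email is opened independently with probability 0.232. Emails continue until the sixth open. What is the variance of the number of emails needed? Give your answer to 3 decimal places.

85.612

Y = total emails until the sixth success; negative binomial with r=6, p=0.232.
Var(Y) = r(1−p)/p² = 6·0.768 / 0.232² = 85.61237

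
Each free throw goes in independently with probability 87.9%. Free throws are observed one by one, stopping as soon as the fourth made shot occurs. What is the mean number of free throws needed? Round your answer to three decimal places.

4.551

Y = total free throws until the fourth success; negative binomial with r=4, p=0.879.
E[Y] = r / p = 4 / 0.879 = 4.55063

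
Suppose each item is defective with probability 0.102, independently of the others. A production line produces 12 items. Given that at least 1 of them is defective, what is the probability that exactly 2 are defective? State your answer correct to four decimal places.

0.3230

X ~ Binomial(12, 0.102). Want P(X=2 | X≥1) = P(X=2) / P(X≥1).
P(X=2) = C(12,2)·0.102^2·0.898^10 = 0.234157
P(X≥1) = 1 − 0.274989 = 0.725011
Ratio = 0.234157 / 0.725011 = 0.322971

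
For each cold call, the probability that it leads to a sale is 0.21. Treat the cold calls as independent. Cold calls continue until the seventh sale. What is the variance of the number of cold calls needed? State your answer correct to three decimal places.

Y = total cold calls until the seventh success; negative binomial with r=7, p=0.21.
Var(Y) = r(1−p)/p² = 7·0.79 / 0.21² = 125.39683

125.397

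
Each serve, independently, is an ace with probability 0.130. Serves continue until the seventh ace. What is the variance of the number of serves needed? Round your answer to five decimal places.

360.35503

Y = total serves until the seventh success; negative binomial with r=7, p=0.13.
Var(Y) = r(1−p)/p² = 7·0.87 / 0.13² = 360.3550296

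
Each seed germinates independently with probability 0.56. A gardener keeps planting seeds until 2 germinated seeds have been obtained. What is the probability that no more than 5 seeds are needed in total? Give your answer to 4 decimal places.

Finishing within 5 seeds ⇔ at least 2 successes in the first 5. With X ~ Binomial(5, 0.56), P(Y ≤ 5) = 1 − P(X ≤ 1).
  k=0: C(5,0)·0.56^0·0.44^5 = 0.016492
  k=1: C(5,1)·0.56^1·0.44^4 = 0.104947
1 − 0.121438 = 0.878562

0.8786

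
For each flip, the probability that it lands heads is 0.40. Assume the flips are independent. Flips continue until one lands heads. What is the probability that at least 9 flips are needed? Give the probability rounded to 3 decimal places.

0.017

Y = number of flips to the first success; geometric, p = 0.40.
P(Y > 8) = P(first 8 all fail) = (1−p)^8 = 0.01680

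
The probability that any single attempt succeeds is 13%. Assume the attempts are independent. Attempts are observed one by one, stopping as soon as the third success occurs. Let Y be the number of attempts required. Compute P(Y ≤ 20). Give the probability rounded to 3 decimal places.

0.492

Finishing within 20 attempts ⇔ at least 3 successes in the first 20. With X ~ Binomial(20, 0.13), P(Y ≤ 20) = 1 − P(X ≤ 2).
  k=0: C(20,0)·0.13^0·0.87^20 = 0.06171
  k=1: C(20,1)·0.13^1·0.87^19 = 0.18443
  k=2: C(20,2)·0.13^2·0.87^18 = 0.26181
1 − 0.50796 = 0.49204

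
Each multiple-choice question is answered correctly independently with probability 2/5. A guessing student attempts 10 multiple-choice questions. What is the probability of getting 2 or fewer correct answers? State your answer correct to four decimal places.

X ~ Binomial(10, 0.40); P(X ≤ 2) = Σ C(10,k) p^k (1−p)^(10−k) over k:
  k=0: C(10,0)·0.40^0·0.60^10 = 0.006047
  k=1: C(10,1)·0.40^1·0.60^9 = 0.040311
  k=2: C(10,2)·0.40^2·0.60^8 = 0.120932
Total = 0.167290

0.1673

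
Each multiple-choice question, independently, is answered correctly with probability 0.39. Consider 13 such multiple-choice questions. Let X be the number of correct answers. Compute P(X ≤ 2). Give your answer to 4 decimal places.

0.0667

X ~ Binomial(13, 0.39); P(X ≤ 2) = Σ C(13,k) p^k (1−p)^(13−k) over k:
  k=0: C(13,0)·0.39^0·0.61^13 = 0.001619
  k=1: C(13,1)·0.39^1·0.61^12 = 0.013458
  k=2: C(13,2)·0.39^2·0.61^11 = 0.051624
Total = 0.066701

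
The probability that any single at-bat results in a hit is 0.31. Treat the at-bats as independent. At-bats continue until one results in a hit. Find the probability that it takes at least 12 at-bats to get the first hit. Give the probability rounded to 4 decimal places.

0.0169

Y = number of at-bats to the first success; geometric, p = 0.31.
P(Y > 11) = P(first 11 all fail) = (1−p)^11 = 0.016879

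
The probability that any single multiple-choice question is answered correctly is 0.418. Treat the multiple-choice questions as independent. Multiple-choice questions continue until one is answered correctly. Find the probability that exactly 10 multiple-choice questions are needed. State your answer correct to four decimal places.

0.0032

Geometric (trials to first success), p = 0.418.
P(Y = 10) = (1−p)^9 · p = 0.0076614 · 0.418 = 0.003202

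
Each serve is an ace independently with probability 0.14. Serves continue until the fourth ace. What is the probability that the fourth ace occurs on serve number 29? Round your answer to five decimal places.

Y = trial on which the fourth success occurs; negative binomial, r=4, p=0.14.
P(Y=29) = C(28,3) · p^4 · (1−p)^25
= 3276 · 0.00038416 · 0.023039 = 0.0289946

0.02899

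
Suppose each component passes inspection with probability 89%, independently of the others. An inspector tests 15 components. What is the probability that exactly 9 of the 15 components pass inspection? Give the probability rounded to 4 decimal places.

X ~ Binomial(n=15, p=0.89).
P(X=9) = C(15,9) · p^9 · (1−p)^6
= 5005 · 0.35036 · 1.7716e-06 = 0.003106

0.0031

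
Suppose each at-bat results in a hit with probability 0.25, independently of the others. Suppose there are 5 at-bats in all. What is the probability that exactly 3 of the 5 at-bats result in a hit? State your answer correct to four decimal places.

0.0879

X ~ Binomial(n=5, p=0.25).
P(X=3) = C(5,3) · p^3 · (1−p)^2
= 10 · 0.015625 · 0.5625 = 0.087891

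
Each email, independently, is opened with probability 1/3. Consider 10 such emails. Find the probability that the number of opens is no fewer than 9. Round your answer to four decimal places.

0.0004

X ~ Binomial(10, 0.333333); P(X ≥ 9) = Σ C(10,k) p^k (1−p)^(10−k) over k:
  k=9: C(10,9)·0.333333^9·0.666667^1 = 0.000339
  k=10: C(10,10)·0.333333^10·0.666667^0 = 0.000017
Total = 0.000356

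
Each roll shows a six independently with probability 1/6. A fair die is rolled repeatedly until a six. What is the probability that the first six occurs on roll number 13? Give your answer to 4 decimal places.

0.0187

Geometric (trials to first success), p = 0.166667.
P(Y = 13) = (1−p)^12 · p = 0.11216 · 0.166667 = 0.018693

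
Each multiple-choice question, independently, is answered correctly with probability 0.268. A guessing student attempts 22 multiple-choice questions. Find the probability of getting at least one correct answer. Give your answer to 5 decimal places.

P(at least one) = 1 − P(none) = 1 − (1 − 0.268)^22
= 1 − 0.0010453 = 0.9989547

0.99895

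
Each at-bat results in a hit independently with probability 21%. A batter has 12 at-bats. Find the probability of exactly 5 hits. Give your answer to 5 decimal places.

0.06212

X ~ Binomial(n=12, p=0.21).
P(X=5) = C(12,5) · p^5 · (1−p)^7
= 792 · 0.00040841 · 0.19204 = 0.0621171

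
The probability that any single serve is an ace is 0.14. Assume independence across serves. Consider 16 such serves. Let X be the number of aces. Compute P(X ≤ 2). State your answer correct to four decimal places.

0.6074

X ~ Binomial(16, 0.14); P(X ≤ 2) = Σ C(16,k) p^k (1−p)^(16−k) over k:
  k=0: C(16,0)·0.14^0·0.86^16 = 0.089531
  k=1: C(16,1)·0.14^1·0.86^15 = 0.233198
  k=2: C(16,2)·0.14^2·0.86^14 = 0.284718
Total = 0.607448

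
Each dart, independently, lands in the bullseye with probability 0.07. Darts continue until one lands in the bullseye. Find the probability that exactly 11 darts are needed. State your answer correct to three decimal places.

0.034

Geometric (trials to first success), p = 0.07.
P(Y = 11) = (1−p)^10 · p = 0.48398 · 0.07 = 0.03388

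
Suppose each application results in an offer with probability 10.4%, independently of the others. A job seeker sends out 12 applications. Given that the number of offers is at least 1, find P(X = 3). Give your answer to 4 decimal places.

0.1258

X ~ Binomial(12, 0.104). Want P(X=3 | X≥1) = P(X=3) / P(X≥1).
P(X=3) = C(12,3)·0.104^3·0.896^9 = 0.092107
P(X≥1) = 1 − 0.267729 = 0.732271
Ratio = 0.092107 / 0.732271 = 0.125783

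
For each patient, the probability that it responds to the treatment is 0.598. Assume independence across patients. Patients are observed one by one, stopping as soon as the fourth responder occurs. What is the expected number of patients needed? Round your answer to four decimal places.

6.6890

Y = total patients until the fourth success; negative binomial with r=4, p=0.598.
E[Y] = r / p = 4 / 0.598 = 6.688963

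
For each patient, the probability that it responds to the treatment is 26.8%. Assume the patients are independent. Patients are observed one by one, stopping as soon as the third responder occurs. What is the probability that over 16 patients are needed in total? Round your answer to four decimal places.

0.1559

Needing more than 16 patients ⇔ fewer than 3 successes in the first 16. With X ~ Binomial(16, 0.268), P(Y > 16) = P(X ≤ 2).
  k=0: C(16,0)·0.268^0·0.732^16 = 0.006795
  k=1: C(16,1)·0.268^1·0.732^15 = 0.039803
  k=2: C(16,2)·0.268^2·0.732^14 = 0.109296
P(X ≤ 2) = 0.155895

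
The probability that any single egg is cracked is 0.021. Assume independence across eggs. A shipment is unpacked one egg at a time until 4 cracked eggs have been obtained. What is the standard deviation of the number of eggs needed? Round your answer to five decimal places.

Y = total eggs until the fourth success; negative binomial with r=4, p=0.021.
SD(Y) = √[r(1−p)/p²] = √(8879.8185941) = 94.2327894

94.23279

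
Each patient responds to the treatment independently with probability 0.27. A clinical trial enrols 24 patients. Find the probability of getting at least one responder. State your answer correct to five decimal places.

0.99948

P(at least one) = 1 − P(none) = 1 − (1 − 0.27)^24
= 1 − 0.0005245 = 0.9994755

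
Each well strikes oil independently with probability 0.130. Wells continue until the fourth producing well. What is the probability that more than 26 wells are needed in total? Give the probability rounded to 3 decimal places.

Needing more than 26 wells ⇔ fewer than 4 successes in the first 26. With X ~ Binomial(26, 0.13), P(Y > 26) = P(X ≤ 3).
  k=0: C(26,0)·0.13^0·0.87^26 = 0.02676
  k=1: C(26,1)·0.13^1·0.87^25 = 0.10397
  k=2: C(26,2)·0.13^2·0.87^24 = 0.19419
  k=3: C(26,3)·0.13^3·0.87^23 = 0.23214
P(X ≤ 3) = 0.55706

0.557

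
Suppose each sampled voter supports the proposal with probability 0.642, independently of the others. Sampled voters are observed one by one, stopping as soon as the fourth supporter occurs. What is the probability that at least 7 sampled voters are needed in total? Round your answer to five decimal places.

Needing more than 6 sampled voters ⇔ fewer than 4 successes in the first 6. With X ~ Binomial(6, 0.642), P(Y > 6) = P(X ≤ 3).
  k=0: C(6,0)·0.642^0·0.358^6 = 0.0021052
  k=1: C(6,1)·0.642^1·0.358^5 = 0.0226517
  k=2: C(6,2)·0.642^2·0.358^4 = 0.1015532
  k=3: C(6,3)·0.642^3·0.358^3 = 0.2428198
P(X ≤ 3) = 0.3691299

0.36913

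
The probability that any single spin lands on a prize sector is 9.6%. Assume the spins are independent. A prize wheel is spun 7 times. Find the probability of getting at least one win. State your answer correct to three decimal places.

0.507

P(at least one) = 1 − P(none) = 1 − (1 − 0.096)^7
= 1 − 0.49338 = 0.50662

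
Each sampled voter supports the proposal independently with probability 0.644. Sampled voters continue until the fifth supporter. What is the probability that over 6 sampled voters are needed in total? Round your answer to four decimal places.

0.6921

Needing more than 6 sampled voters ⇔ fewer than 5 successes in the first 6. With X ~ Binomial(6, 0.644), P(Y > 6) = P(X ≤ 4).
  k=0: C(6,0)·0.644^0·0.356^6 = 0.002036
  k=1: C(6,1)·0.644^1·0.356^5 = 0.022095
  k=2: C(6,2)·0.644^2·0.356^4 = 0.099922
  k=3: C(6,3)·0.644^3·0.356^3 = 0.241011
  k=4: C(6,4)·0.644^4·0.356^2 = 0.326990
P(X ≤ 4) = 0.692054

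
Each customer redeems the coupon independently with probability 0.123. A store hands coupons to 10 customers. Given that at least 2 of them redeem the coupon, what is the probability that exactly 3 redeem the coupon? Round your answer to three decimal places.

0.252

X ~ Binomial(10, 0.123). Want P(X=3 | X≥2) = P(X=3) / P(X≥2).
P(X=3) = C(10,3)·0.123^3·0.877^7 = 0.08910
P(X≥2) = 1 − 0.26915 − 0.37749 = 0.35336
Ratio = 0.08910 / 0.35336 = 0.25216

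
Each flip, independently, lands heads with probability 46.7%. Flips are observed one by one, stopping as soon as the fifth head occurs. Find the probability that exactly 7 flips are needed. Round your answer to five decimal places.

0.09465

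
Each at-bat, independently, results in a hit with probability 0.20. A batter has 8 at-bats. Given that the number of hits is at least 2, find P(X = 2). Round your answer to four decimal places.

0.5911

X ~ Binomial(8, 0.20). Want P(X=2 | X≥2) = P(X=2) / P(X≥2).
P(X=2) = C(8,2)·0.20^2·0.80^6 = 0.293601
P(X≥2) = 1 − 0.167772 − 0.335544 = 0.496684
Ratio = 0.293601 / 0.496684 = 0.591123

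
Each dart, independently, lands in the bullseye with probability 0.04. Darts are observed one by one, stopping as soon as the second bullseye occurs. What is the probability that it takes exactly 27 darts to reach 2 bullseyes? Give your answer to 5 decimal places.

0.01499

Y = trial on which the second success occurs; negative binomial, r=2, p=0.04.
P(Y=27) = C(26,1) · p^2 · (1−p)^25
= 26 · 0.0016 · 0.3604 = 0.0149925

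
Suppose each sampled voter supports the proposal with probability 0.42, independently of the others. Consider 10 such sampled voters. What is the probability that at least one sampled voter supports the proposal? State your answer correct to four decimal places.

0.9957

P(at least one) = 1 − P(none) = 1 − (1 − 0.42)^10
= 1 − 0.004308 = 0.995692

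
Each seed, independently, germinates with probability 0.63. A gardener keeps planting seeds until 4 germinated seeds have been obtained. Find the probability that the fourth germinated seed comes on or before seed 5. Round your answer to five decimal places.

Finishing within 5 seeds ⇔ at least 4 successes in the first 5. With X ~ Binomial(5, 0.63), P(Y ≤ 5) = 1 − P(X ≤ 3).
  k=0: C(5,0)·0.63^0·0.37^5 = 0.0069344
  k=1: C(5,1)·0.63^1·0.37^4 = 0.0590361
  k=2: C(5,2)·0.63^2·0.37^3 = 0.2010418
  k=3: C(5,3)·0.63^3·0.37^2 = 0.3423143
1 − 0.6093266 = 0.3906734

0.39067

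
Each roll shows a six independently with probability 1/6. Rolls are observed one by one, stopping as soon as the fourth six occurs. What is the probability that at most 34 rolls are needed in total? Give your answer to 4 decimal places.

Finishing within 34 rolls ⇔ at least 4 successes in the first 34. With X ~ Binomial(34, 0.166667), P(Y ≤ 34) = 1 − P(X ≤ 3).
  k=0: C(34,0)·0.166667^0·0.833333^34 = 0.002032
  k=1: C(34,1)·0.166667^1·0.833333^33 = 0.013815
  k=2: C(34,2)·0.166667^2·0.833333^32 = 0.045589
  k=3: C(34,3)·0.166667^3·0.833333^31 = 0.097257
1 − 0.158692 = 0.841308

0.8413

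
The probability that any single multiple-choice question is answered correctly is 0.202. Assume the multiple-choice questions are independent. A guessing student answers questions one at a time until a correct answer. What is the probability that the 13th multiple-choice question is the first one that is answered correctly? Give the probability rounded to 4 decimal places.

0.0135

Geometric (trials to first success), p = 0.202.
P(Y = 13) = (1−p)^12 · p = 0.066686 · 0.202 = 0.013471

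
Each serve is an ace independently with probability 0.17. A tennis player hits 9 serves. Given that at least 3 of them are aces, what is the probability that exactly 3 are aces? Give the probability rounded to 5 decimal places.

0.72488

X ~ Binomial(9, 0.17). Want P(X=3 | X≥3) = P(X=3) / P(X≥3).
P(X=3) = C(9,3)·0.17^3·0.83^6 = 0.1349257
P(X≥3) = 1 − 0.1869403 − 0.3446007 − 0.2823235 = 0.1861356
Ratio = 0.1349257 / 0.1861356 = 0.7248786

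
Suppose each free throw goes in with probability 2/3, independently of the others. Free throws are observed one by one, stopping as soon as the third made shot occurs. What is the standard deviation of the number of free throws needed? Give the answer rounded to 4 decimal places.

1.5000

Y = total free throws until the third success; negative binomial with r=3, p=0.666667.
SD(Y) = √[r(1−p)/p²] = √(2.250000) = 1.500000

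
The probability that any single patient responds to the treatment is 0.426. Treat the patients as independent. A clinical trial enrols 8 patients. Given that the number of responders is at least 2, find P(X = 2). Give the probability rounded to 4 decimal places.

0.1979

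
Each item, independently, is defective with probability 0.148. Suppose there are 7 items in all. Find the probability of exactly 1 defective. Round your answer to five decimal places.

0.39628

X ~ Binomial(n=7, p=0.148).
P(X=1) = C(7,1) · p^1 · (1−p)^6
= 7 · 0.148 · 0.38251 = 0.3962756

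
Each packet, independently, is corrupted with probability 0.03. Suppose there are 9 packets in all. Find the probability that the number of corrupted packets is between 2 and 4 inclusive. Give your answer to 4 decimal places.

0.0282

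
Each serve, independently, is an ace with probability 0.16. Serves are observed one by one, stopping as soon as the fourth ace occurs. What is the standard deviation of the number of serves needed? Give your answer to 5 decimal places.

11.45644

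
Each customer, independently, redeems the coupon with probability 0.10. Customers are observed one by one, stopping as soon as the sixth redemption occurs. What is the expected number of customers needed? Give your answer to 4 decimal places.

Y = total customers until the sixth success; negative binomial with r=6, p=0.10.
E[Y] = r / p = 6 / 0.10 = 60.000000

60.0000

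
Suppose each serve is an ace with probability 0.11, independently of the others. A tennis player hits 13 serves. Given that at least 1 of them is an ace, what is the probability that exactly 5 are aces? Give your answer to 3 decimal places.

X ~ Binomial(13, 0.11). Want P(X=5 | X≥1) = P(X=5) / P(X≥1).
P(X=5) = C(13,5)·0.11^5·0.89^8 = 0.00816
P(X≥1) = 1 − 0.21982 = 0.78018
Ratio = 0.00816 / 0.78018 = 0.01046

0.010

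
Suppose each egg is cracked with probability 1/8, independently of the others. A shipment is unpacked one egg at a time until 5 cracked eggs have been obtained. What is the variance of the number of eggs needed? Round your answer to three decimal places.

Y = total eggs until the fifth success; negative binomial with r=5, p=0.125.
Var(Y) = r(1−p)/p² = 5·0.875 / 0.125² = 280.00000

280.000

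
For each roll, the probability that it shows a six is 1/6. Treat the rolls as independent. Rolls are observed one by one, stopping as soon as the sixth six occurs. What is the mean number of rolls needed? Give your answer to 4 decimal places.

Y = total rolls until the sixth success; negative binomial with r=6, p=0.166667.
E[Y] = r / p = 6 / 0.166667 = 36.000000

36.0000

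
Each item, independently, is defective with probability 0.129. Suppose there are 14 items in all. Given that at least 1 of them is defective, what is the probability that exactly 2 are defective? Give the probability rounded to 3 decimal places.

0.338

X ~ Binomial(14, 0.129). Want P(X=2 | X≥1) = P(X=2) / P(X≥1).
P(X=2) = C(14,2)·0.129^2·0.871^12 = 0.28869
P(X≥1) = 1 − 0.14463 = 0.85537
Ratio = 0.28869 / 0.85537 = 0.33751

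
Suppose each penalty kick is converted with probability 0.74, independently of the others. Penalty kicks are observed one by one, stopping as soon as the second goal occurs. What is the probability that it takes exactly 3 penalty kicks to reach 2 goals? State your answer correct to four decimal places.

0.2848

Y = trial on which the second success occurs; negative binomial, r=2, p=0.74.
P(Y=3) = C(2,1) · p^2 · (1−p)^1
= 2 · 0.5476 · 0.26 = 0.284752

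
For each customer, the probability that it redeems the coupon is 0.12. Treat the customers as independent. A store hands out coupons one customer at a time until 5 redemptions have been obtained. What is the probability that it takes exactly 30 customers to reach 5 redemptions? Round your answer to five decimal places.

0.02419

Y = trial on which the fifth success occurs; negative binomial, r=5, p=0.12.
P(Y=30) = C(29,4) · p^5 · (1−p)^25
= 23751 · 2.4883e-05 · 0.040932 = 0.0241911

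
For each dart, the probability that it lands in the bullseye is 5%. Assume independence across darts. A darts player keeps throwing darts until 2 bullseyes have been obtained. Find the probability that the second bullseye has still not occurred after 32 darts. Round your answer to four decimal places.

0.5200

Needing more than 32 darts ⇔ fewer than 2 successes in the first 32. With X ~ Binomial(32, 0.05), P(Y > 32) = P(X ≤ 1).
  k=0: C(32,0)·0.05^0·0.95^32 = 0.193711
  k=1: C(32,1)·0.05^1·0.95^31 = 0.326251
P(X ≤ 1) = 0.519962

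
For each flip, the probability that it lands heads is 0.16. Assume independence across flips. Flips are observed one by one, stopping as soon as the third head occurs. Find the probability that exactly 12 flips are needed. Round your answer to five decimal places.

0.04691

Y = trial on which the third success occurs; negative binomial, r=3, p=0.16.
P(Y=12) = C(11,2) · p^3 · (1−p)^9
= 55 · 0.004096 · 0.20822 = 0.0469068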